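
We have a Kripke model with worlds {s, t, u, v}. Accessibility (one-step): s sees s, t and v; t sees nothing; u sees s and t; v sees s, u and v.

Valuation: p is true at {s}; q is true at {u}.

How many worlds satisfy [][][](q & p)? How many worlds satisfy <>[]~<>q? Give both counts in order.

For [][][](q & p):
s: successors {s, t, v}; [][](q & p) there: s:F, t:T, v:F. ✗
t: no successors, so [][][](q & p) holds vacuously. ✓
u: successors {s, t}; [][](q & p) there: s:F, t:T. ✗
v: successors {s, u, v}; [][](q & p) there: s:F, u:F, v:F. ✗
— 1 world.
For <>[]~<>q:
s: successors {s, t, v}; []~<>q there: s:F, t:T, v:F. ✓
t: no successors, so <>[]~<>q fails. ✗
u: successors {s, t}; []~<>q there: s:F, t:T. ✓
v: successors {s, u, v}; []~<>q there: s:F, u:T, v:F. ✓
— 3 worlds.

1 and 3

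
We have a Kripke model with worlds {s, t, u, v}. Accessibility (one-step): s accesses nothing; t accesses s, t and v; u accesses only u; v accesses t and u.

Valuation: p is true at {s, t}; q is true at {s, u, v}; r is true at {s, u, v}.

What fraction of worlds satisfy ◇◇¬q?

s: no successors, so ◇◇¬q fails. ✗
t: successors {s, t, v}; ◇¬q there: s:F, t:T, v:T. ✓
u: successors {u}; ◇¬q there: u:F. ✗
v: successors {t, u}; ◇¬q there: t:T, u:F. ✓
That's 2 of 4 worlds, so 2/4 = 1/2.

1/2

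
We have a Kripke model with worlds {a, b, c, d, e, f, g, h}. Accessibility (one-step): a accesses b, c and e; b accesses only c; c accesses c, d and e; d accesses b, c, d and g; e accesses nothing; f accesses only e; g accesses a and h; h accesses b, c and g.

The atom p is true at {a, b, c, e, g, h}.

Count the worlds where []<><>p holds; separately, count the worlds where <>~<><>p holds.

5 and 3

For []<><>p:
a: successors {b, c, e}; <><>p there: b:T, c:T, e:F. ✗
b: successors {c}; <><>p there: c:T. ✓
c: successors {c, d, e}; <><>p there: c:T, d:T, e:F. ✗
d: successors {b, c, d, g}; <><>p there: b:T, c:T, d:T, g:T. ✓
e: no successors, so []<><>p holds vacuously. ✓
f: successors {e}; <><>p there: e:F. ✗
g: successors {a, h}; <><>p there: a:T, h:T. ✓
h: successors {b, c, g}; <><>p there: b:T, c:T, g:T. ✓
— 5 worlds.
For <>~<><>p:
a: successors {b, c, e}; ~<><>p there: b:F, c:F, e:T. ✓
b: successors {c}; ~<><>p there: c:F. ✗
c: successors {c, d, e}; ~<><>p there: c:F, d:F, e:T. ✓
d: successors {b, c, d, g}; ~<><>p there: b:F, c:F, d:F, g:F. ✗
e: no successors, so <>~<><>p fails. ✗
f: successors {e}; ~<><>p there: e:T. ✓
g: successors {a, h}; ~<><>p there: a:F, h:F. ✗
h: successors {b, c, g}; ~<><>p there: b:F, c:F, g:F. ✗
— 3 worlds.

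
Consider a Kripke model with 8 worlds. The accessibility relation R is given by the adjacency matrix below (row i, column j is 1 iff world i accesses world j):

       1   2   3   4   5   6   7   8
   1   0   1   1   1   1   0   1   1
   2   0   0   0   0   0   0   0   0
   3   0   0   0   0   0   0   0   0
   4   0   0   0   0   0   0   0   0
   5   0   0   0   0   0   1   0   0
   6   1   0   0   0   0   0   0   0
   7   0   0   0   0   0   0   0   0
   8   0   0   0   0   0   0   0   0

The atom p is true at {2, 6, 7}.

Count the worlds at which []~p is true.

1: successors {2, 3, 4, 5, 7, 8}; ~p there: 2:F, 3:T, 4:T, 5:T, 7:F, 8:T. ✗
2: no successors, so []~p holds vacuously. ✓
3: no successors, so []~p holds vacuously. ✓
4: no successors, so []~p holds vacuously. ✓
5: successors {6}; ~p there: 6:F. ✗
6: successors {1}; ~p there: 1:T. ✓
7: no successors, so []~p holds vacuously. ✓
8: no successors, so []~p holds vacuously. ✓
Satisfying worlds: {2, 3, 4, 6, 7, 8}.

6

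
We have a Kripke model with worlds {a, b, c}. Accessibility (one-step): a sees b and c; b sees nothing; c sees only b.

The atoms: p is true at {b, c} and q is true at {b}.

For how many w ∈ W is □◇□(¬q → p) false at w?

a: successors {b, c}; ◇□(¬q → p) there: b:F, c:T. ✗
b: no successors, so □◇□(¬q → p) holds vacuously. ✓
c: successors {b}; ◇□(¬q → p) there: b:F. ✗
Satisfying worlds: {b}.
So □◇□(¬q → p) fails at the other 2 worlds.

2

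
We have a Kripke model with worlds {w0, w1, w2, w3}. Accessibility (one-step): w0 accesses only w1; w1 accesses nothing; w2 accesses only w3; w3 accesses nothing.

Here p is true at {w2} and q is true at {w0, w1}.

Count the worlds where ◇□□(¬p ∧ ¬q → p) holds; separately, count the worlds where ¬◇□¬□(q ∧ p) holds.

For ◇□□(¬p ∧ ¬q → p):
w0: successors {w1}; □□(¬p ∧ ¬q → p) there: w1:T. ✓
w1: no successors, so ◇□□(¬p ∧ ¬q → p) fails. ✗
w2: successors {w3}; □□(¬p ∧ ¬q → p) there: w3:T. ✓
w3: no successors, so ◇□□(¬p ∧ ¬q → p) fails. ✗
— 2 worlds.
For ¬◇□¬□(q ∧ p):
w0: ◇□¬□(q ∧ p) is T. ✗
w1: ◇□¬□(q ∧ p) is F. ✓
w2: ◇□¬□(q ∧ p) is T. ✗
w3: ◇□¬□(q ∧ p) is F. ✓
— 2 worlds.

2 and 2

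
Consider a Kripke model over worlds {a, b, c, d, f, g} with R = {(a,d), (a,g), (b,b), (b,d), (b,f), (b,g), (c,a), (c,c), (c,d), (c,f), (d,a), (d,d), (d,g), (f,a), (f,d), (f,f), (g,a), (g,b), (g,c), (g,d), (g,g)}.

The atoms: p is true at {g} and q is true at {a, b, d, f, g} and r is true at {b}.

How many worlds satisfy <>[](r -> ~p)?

a: successors {d, g}; [](r -> ~p) there: d:T, g:T. ✓
b: successors {b, d, f, g}; [](r -> ~p) there: b:T, d:T, f:T, g:T. ✓
c: successors {a, c, d, f}; [](r -> ~p) there: a:T, c:T, d:T, f:T. ✓
d: successors {a, d, g}; [](r -> ~p) there: a:T, d:T, g:T. ✓
f: successors {a, d, f}; [](r -> ~p) there: a:T, d:T, f:T. ✓
g: successors {a, b, c, d, g}; [](r -> ~p) there: a:T, b:T, c:T, d:T, g:T. ✓
Satisfying worlds: {a, b, c, d, f, g}.

6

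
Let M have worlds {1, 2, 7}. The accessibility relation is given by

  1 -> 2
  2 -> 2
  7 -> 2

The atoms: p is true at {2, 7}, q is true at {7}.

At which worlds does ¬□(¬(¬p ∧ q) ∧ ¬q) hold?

∅

1: □(¬(¬p ∧ q) ∧ ¬q) is T. ✗
2: □(¬(¬p ∧ q) ∧ ¬q) is T. ✗
7: □(¬(¬p ∧ q) ∧ ¬q) is T. ✗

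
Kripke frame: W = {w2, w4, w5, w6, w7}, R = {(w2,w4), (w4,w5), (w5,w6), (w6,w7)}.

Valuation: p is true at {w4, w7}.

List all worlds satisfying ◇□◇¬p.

{w2, w6}

w2: successors {w4}; □◇¬p there: w4:T. ✓
w4: successors {w5}; □◇¬p there: w5:F. ✗
w5: successors {w6}; □◇¬p there: w6:F. ✗
w6: successors {w7}; □◇¬p there: w7:T. ✓
w7: no successors, so ◇□◇¬p fails. ✗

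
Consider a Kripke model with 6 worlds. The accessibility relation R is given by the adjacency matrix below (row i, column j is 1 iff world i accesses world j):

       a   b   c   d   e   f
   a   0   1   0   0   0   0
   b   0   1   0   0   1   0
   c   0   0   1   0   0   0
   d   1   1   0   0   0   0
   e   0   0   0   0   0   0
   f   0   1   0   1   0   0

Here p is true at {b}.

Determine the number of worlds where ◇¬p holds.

a: successors {b}; ¬p there: b:F. ✗
b: successors {b, e}; ¬p there: b:F, e:T. ✓
c: successors {c}; ¬p there: c:T. ✓
d: successors {a, b}; ¬p there: a:T, b:F. ✓
e: no successors, so ◇¬p fails. ✗
f: successors {b, d}; ¬p there: b:F, d:T. ✓
Satisfying worlds: {b, c, d, f}.

4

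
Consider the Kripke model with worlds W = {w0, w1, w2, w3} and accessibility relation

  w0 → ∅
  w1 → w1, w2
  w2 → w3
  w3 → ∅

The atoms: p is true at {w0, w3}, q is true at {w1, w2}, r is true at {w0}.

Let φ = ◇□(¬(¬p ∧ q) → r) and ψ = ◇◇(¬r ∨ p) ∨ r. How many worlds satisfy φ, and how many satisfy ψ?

For ◇□(¬(¬p ∧ q) → r):
w0: no successors, so ◇□(¬(¬p ∧ q) → r) fails. ✗
w1: successors {w1, w2}; □(¬(¬p ∧ q) → r) there: w1:T, w2:F. ✓
w2: successors {w3}; □(¬(¬p ∧ q) → r) there: w3:T. ✓
w3: no successors, so ◇□(¬(¬p ∧ q) → r) fails. ✗
— 2 worlds.
For ◇◇(¬r ∨ p) ∨ r:
w0: ◇◇(¬r ∨ p) is F, r is T. ✓
w1: ◇◇(¬r ∨ p) is T, r is F. ✓
w2: ◇◇(¬r ∨ p) is F, r is F. ✗
w3: ◇◇(¬r ∨ p) is F, r is F. ✗
— 2 worlds.

2 and 2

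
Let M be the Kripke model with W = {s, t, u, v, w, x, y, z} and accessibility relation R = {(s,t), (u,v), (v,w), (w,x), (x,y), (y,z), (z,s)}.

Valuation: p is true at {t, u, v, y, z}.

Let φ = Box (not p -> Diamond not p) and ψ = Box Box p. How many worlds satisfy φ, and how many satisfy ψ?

6 and 5

For Box (not p -> Diamond not p):
s: successors {t}; not p -> Diamond not p there: t:T. ✓
t: no successors, so Box (not p -> Diamond not p) holds vacuously. ✓
u: successors {v}; not p -> Diamond not p there: v:T. ✓
v: successors {w}; not p -> Diamond not p there: w:T. ✓
w: successors {x}; not p -> Diamond not p there: x:F. ✗
x: successors {y}; not p -> Diamond not p there: y:T. ✓
y: successors {z}; not p -> Diamond not p there: z:T. ✓
z: successors {s}; not p -> Diamond not p there: s:F. ✗
— 6 worlds.
For Box Box p:
s: successors {t}; Box p there: t:T. ✓
t: no successors, so Box Box p holds vacuously. ✓
u: successors {v}; Box p there: v:F. ✗
v: successors {w}; Box p there: w:F. ✗
w: successors {x}; Box p there: x:T. ✓
x: successors {y}; Box p there: y:T. ✓
y: successors {z}; Box p there: z:F. ✗
z: successors {s}; Box p there: s:T. ✓
— 5 worlds.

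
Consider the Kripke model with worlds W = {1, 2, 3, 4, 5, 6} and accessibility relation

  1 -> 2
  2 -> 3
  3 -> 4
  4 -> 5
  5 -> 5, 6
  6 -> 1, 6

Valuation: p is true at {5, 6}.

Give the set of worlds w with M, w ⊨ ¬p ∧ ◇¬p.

{1, 2, 3}

1: ¬p is T, ◇¬p is T. ✓
2: ¬p is T, ◇¬p is T. ✓
3: ¬p is T, ◇¬p is T. ✓
4: ¬p is T, ◇¬p is F. ✗
5: ¬p is F, ◇¬p is F. ✗
6: ¬p is F, ◇¬p is T. ✗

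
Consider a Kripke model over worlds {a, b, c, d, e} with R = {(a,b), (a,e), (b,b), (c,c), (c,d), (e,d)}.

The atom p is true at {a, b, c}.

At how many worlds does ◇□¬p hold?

a: successors {b, e}; □¬p there: b:F, e:T. ✓
b: successors {b}; □¬p there: b:F. ✗
c: successors {c, d}; □¬p there: c:F, d:T. ✓
d: no successors, so ◇□¬p fails. ✗
e: successors {d}; □¬p there: d:T. ✓
Satisfying worlds: {a, c, e}.

3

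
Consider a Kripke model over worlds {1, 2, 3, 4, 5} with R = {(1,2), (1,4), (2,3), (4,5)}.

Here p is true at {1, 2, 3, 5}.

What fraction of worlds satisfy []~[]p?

1: successors {2, 4}; ~[]p there: 2:F, 4:F. ✗
2: successors {3}; ~[]p there: 3:F. ✗
3: no successors, so []~[]p holds vacuously. ✓
4: successors {5}; ~[]p there: 5:F. ✗
5: no successors, so []~[]p holds vacuously. ✓
That's 2 of 5 worlds, so 2/5.

2/5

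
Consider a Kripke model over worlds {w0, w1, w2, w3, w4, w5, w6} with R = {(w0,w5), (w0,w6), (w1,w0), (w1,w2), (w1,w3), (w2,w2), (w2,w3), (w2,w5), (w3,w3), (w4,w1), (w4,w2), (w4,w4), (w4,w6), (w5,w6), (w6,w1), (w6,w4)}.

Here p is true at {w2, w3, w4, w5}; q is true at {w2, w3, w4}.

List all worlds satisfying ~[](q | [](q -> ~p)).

w0: [](q | [](q -> ~p)) is F. ✓
w1: [](q | [](q -> ~p)) is T. ✗
w2: [](q | [](q -> ~p)) is T. ✗
w3: [](q | [](q -> ~p)) is T. ✗
w4: [](q | [](q -> ~p)) is F. ✓
w5: [](q | [](q -> ~p)) is F. ✓
w6: [](q | [](q -> ~p)) is F. ✓

{w0, w4, w5, w6}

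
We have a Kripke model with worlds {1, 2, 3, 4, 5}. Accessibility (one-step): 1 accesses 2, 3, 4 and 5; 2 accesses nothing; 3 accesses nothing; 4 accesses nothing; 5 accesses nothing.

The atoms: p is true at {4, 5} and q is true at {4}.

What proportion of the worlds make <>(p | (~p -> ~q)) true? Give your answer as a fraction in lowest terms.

1: successors {2, 3, 4, 5}; p | (~p -> ~q) there: 2:T, 3:T, 4:T, 5:T. ✓
2: no successors, so <>(p | (~p -> ~q)) fails. ✗
3: no successors, so <>(p | (~p -> ~q)) fails. ✗
4: no successors, so <>(p | (~p -> ~q)) fails. ✗
5: no successors, so <>(p | (~p -> ~q)) fails. ✗
That's 1 of 5 worlds, so 1/5.

1/5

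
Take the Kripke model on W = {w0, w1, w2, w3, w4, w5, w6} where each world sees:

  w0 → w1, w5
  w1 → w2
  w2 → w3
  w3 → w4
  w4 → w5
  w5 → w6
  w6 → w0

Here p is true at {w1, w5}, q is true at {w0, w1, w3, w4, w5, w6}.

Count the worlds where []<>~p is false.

2

w0: successors {w1, w5}; <>~p there: w1:T, w5:T. ✓
w1: successors {w2}; <>~p there: w2:T. ✓
w2: successors {w3}; <>~p there: w3:T. ✓
w3: successors {w4}; <>~p there: w4:F. ✗
w4: successors {w5}; <>~p there: w5:T. ✓
w5: successors {w6}; <>~p there: w6:T. ✓
w6: successors {w0}; <>~p there: w0:F. ✗
Satisfying worlds: {w0, w1, w2, w4, w5}.
So []<>~p fails at the other 2 worlds.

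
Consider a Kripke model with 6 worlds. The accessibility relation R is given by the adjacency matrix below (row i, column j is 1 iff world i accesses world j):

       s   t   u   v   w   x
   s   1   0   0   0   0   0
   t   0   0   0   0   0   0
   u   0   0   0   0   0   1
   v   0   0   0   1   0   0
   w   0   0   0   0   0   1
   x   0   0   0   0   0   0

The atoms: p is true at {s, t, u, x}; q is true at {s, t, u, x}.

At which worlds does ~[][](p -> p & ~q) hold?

s: [][](p -> p & ~q) is F. ✓
t: [][](p -> p & ~q) is T. ✗
u: [][](p -> p & ~q) is T. ✗
v: [][](p -> p & ~q) is T. ✗
w: [][](p -> p & ~q) is T. ✗
x: [][](p -> p & ~q) is T. ✗

{s}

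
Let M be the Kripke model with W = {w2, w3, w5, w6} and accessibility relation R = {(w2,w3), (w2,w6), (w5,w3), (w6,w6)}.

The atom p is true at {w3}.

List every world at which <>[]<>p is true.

w2: successors {w3, w6}; []<>p there: w3:T, w6:F. ✓
w3: no successors, so <>[]<>p fails. ✗
w5: successors {w3}; []<>p there: w3:T. ✓
w6: successors {w6}; []<>p there: w6:F. ✗

{w2, w5}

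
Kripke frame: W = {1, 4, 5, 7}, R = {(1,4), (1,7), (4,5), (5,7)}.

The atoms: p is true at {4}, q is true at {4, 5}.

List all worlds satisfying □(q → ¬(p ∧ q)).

{4, 5, 7}

1: successors {4, 7}; q → ¬(p ∧ q) there: 4:F, 7:T. ✗
4: successors {5}; q → ¬(p ∧ q) there: 5:T. ✓
5: successors {7}; q → ¬(p ∧ q) there: 7:T. ✓
7: no successors, so □(q → ¬(p ∧ q)) holds vacuously. ✓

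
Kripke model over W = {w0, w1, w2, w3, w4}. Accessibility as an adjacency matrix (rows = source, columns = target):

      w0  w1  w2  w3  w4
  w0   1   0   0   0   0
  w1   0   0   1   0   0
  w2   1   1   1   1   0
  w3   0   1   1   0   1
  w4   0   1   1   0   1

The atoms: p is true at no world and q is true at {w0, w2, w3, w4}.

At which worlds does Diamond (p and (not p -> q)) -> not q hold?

w0: Diamond (p and (not p -> q)) is F, not q is F. ✓
w1: Diamond (p and (not p -> q)) is F, not q is T. ✓
w2: Diamond (p and (not p -> q)) is F, not q is F. ✓
w3: Diamond (p and (not p -> q)) is F, not q is F. ✓
w4: Diamond (p and (not p -> q)) is F, not q is F. ✓

{w0, w1, w2, w3, w4}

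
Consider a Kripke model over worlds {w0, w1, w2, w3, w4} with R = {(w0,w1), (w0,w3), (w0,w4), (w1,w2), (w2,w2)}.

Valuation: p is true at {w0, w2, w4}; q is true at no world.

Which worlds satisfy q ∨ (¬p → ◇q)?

{w0, w2, w4}

w0: q is F, ¬p → ◇q is T. ✓
w1: q is F, ¬p → ◇q is F. ✗
w2: q is F, ¬p → ◇q is T. ✓
w3: q is F, ¬p → ◇q is F. ✗
w4: q is F, ¬p → ◇q is T. ✓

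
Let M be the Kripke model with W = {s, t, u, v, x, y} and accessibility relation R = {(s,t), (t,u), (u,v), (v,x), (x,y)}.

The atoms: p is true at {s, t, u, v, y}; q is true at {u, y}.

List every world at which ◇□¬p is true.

{u, x}

s: successors {t}; □¬p there: t:F. ✗
t: successors {u}; □¬p there: u:F. ✗
u: successors {v}; □¬p there: v:T. ✓
v: successors {x}; □¬p there: x:F. ✗
x: successors {y}; □¬p there: y:T. ✓
y: no successors, so ◇□¬p fails. ✗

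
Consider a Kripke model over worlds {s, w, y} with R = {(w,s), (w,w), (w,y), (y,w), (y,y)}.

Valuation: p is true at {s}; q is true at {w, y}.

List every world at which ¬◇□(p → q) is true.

{s}

s: ◇□(p → q) is F. ✓
w: ◇□(p → q) is T. ✗
y: ◇□(p → q) is T. ✗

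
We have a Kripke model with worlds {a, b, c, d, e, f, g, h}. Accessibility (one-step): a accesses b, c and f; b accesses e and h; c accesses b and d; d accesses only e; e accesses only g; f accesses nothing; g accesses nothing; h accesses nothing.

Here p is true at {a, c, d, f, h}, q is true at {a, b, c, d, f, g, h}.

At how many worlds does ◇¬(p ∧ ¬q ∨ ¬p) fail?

a: successors {b, c, f}; ¬(p ∧ ¬q ∨ ¬p) there: b:F, c:T, f:T. ✓
b: successors {e, h}; ¬(p ∧ ¬q ∨ ¬p) there: e:F, h:T. ✓
c: successors {b, d}; ¬(p ∧ ¬q ∨ ¬p) there: b:F, d:T. ✓
d: successors {e}; ¬(p ∧ ¬q ∨ ¬p) there: e:F. ✗
e: successors {g}; ¬(p ∧ ¬q ∨ ¬p) there: g:F. ✗
f: no successors, so ◇¬(p ∧ ¬q ∨ ¬p) fails. ✗
g: no successors, so ◇¬(p ∧ ¬q ∨ ¬p) fails. ✗
h: no successors, so ◇¬(p ∧ ¬q ∨ ¬p) fails. ✗
Satisfying worlds: {a, b, c}.
So ◇¬(p ∧ ¬q ∨ ¬p) fails at the other 5 worlds.

5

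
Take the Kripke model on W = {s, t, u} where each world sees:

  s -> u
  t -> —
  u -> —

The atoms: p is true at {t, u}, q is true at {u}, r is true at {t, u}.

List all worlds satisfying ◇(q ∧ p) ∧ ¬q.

{s}

s: ◇(q ∧ p) is T, ¬q is T. ✓
t: ◇(q ∧ p) is F, ¬q is T. ✗
u: ◇(q ∧ p) is F, ¬q is F. ✗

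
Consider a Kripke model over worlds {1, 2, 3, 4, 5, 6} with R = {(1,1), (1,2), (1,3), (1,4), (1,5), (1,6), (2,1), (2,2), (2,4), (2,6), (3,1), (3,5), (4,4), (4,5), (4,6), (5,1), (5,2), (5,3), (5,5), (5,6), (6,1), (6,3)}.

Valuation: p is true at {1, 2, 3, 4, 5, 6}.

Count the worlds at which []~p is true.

1: successors {1, 2, 3, 4, 5, 6}; ~p there: 1:F, 2:F, 3:F, 4:F, 5:F, 6:F. ✗
2: successors {1, 2, 4, 6}; ~p there: 1:F, 2:F, 4:F, 6:F. ✗
3: successors {1, 5}; ~p there: 1:F, 5:F. ✗
4: successors {4, 5, 6}; ~p there: 4:F, 5:F, 6:F. ✗
5: successors {1, 2, 3, 5, 6}; ~p there: 1:F, 2:F, 3:F, 5:F, 6:F. ✗
6: successors {1, 3}; ~p there: 1:F, 3:F. ✗
Satisfying worlds: ∅.

0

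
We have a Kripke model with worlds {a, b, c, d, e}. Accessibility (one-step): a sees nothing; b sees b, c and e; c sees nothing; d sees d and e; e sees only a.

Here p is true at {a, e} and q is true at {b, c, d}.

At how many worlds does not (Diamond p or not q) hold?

a: Diamond p or not q is T. ✗
b: Diamond p or not q is T. ✗
c: Diamond p or not q is F. ✓
d: Diamond p or not q is T. ✗
e: Diamond p or not q is T. ✗
Satisfying worlds: {c}.

1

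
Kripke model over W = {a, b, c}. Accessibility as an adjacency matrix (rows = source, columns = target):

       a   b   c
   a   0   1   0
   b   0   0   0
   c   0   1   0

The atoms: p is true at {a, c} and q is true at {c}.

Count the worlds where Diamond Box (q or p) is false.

1

a: successors {b}; Box (q or p) there: b:T. ✓
b: no successors, so Diamond Box (q or p) fails. ✗
c: successors {b}; Box (q or p) there: b:T. ✓
Satisfying worlds: {a, c}.
So Diamond Box (q or p) fails at the other 1 world.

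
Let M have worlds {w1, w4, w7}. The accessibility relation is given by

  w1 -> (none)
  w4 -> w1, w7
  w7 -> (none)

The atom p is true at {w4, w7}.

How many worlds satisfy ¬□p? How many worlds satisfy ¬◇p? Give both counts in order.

For ¬□p:
w1: □p is T. ✗
w4: □p is F. ✓
w7: □p is T. ✗
— 1 world.
For ¬◇p:
w1: ◇p is F. ✓
w4: ◇p is T. ✗
w7: ◇p is F. ✓
— 2 worlds.

1 and 2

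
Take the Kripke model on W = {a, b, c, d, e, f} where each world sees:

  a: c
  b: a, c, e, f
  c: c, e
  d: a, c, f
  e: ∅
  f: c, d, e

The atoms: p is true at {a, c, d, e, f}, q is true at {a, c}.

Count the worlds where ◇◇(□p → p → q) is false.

a: successors {c}; ◇(□p → p → q) there: c:T. ✓
b: successors {a, c, e, f}; ◇(□p → p → q) there: a:T, c:T, e:F, f:T. ✓
c: successors {c, e}; ◇(□p → p → q) there: c:T, e:F. ✓
d: successors {a, c, f}; ◇(□p → p → q) there: a:T, c:T, f:T. ✓
e: no successors, so ◇◇(□p → p → q) fails. ✗
f: successors {c, d, e}; ◇(□p → p → q) there: c:T, d:T, e:F. ✓
Satisfying worlds: {a, b, c, d, f}.
So ◇◇(□p → p → q) fails at the other 1 world.

1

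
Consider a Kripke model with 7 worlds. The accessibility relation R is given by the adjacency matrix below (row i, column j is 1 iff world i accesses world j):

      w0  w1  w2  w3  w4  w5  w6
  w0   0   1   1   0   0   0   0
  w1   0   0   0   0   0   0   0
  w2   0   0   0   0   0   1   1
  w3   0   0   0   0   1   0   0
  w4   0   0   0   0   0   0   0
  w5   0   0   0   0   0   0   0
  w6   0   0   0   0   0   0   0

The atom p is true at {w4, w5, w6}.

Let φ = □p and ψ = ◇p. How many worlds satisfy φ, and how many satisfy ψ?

6 and 2

For □p:
w0: successors {w1, w2}; p there: w1:F, w2:F. ✗
w1: no successors, so □p holds vacuously. ✓
w2: successors {w5, w6}; p there: w5:T, w6:T. ✓
w3: successors {w4}; p there: w4:T. ✓
w4: no successors, so □p holds vacuously. ✓
w5: no successors, so □p holds vacuously. ✓
w6: no successors, so □p holds vacuously. ✓
— 6 worlds.
For ◇p:
w0: successors {w1, w2}; p there: w1:F, w2:F. ✗
w1: no successors, so ◇p fails. ✗
w2: successors {w5, w6}; p there: w5:T, w6:T. ✓
w3: successors {w4}; p there: w4:T. ✓
w4: no successors, so ◇p fails. ✗
w5: no successors, so ◇p fails. ✗
w6: no successors, so ◇p fails. ✗
— 2 worlds.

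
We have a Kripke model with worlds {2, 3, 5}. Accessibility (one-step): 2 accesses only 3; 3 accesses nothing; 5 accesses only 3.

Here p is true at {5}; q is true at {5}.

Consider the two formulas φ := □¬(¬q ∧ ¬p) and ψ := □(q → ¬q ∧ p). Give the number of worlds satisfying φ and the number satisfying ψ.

1 and 3

For □¬(¬q ∧ ¬p):
2: successors {3}; ¬(¬q ∧ ¬p) there: 3:F. ✗
3: no successors, so □¬(¬q ∧ ¬p) holds vacuously. ✓
5: successors {3}; ¬(¬q ∧ ¬p) there: 3:F. ✗
— 1 world.
For □(q → ¬q ∧ p):
2: successors {3}; q → ¬q ∧ p there: 3:T. ✓
3: no successors, so □(q → ¬q ∧ p) holds vacuously. ✓
5: successors {3}; q → ¬q ∧ p there: 3:T. ✓
— 3 worlds.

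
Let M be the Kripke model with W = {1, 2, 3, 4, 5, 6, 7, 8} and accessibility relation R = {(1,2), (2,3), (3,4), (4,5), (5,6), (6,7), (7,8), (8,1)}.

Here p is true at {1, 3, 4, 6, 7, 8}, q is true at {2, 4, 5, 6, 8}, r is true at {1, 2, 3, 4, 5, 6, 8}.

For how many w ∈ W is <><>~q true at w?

1: successors {2}; <>~q there: 2:T. ✓
2: successors {3}; <>~q there: 3:F. ✗
3: successors {4}; <>~q there: 4:F. ✗
4: successors {5}; <>~q there: 5:F. ✗
5: successors {6}; <>~q there: 6:T. ✓
6: successors {7}; <>~q there: 7:F. ✗
7: successors {8}; <>~q there: 8:T. ✓
8: successors {1}; <>~q there: 1:F. ✗
Satisfying worlds: {1, 5, 7}.

3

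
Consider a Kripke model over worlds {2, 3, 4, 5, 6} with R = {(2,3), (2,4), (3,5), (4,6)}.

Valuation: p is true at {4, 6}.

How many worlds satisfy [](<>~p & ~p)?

2: successors {3, 4}; <>~p & ~p there: 3:T, 4:F. ✗
3: successors {5}; <>~p & ~p there: 5:F. ✗
4: successors {6}; <>~p & ~p there: 6:F. ✗
5: no successors, so [](<>~p & ~p) holds vacuously. ✓
6: no successors, so [](<>~p & ~p) holds vacuously. ✓
Satisfying worlds: {5, 6}.

2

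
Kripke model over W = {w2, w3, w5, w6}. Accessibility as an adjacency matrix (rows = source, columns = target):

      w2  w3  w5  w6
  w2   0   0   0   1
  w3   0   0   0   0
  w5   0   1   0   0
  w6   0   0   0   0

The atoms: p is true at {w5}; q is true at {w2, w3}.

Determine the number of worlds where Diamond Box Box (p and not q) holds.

w2: successors {w6}; Box Box (p and not q) there: w6:T. ✓
w3: no successors, so Diamond Box Box (p and not q) fails. ✗
w5: successors {w3}; Box Box (p and not q) there: w3:T. ✓
w6: no successors, so Diamond Box Box (p and not q) fails. ✗
Satisfying worlds: {w2, w5}.

2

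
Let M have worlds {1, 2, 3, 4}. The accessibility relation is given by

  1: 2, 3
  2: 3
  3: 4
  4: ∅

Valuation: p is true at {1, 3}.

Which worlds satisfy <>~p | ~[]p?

{1, 3}

1: <>~p is T, ~[]p is T. ✓
2: <>~p is F, ~[]p is F. ✗
3: <>~p is T, ~[]p is T. ✓
4: <>~p is F, ~[]p is F. ✗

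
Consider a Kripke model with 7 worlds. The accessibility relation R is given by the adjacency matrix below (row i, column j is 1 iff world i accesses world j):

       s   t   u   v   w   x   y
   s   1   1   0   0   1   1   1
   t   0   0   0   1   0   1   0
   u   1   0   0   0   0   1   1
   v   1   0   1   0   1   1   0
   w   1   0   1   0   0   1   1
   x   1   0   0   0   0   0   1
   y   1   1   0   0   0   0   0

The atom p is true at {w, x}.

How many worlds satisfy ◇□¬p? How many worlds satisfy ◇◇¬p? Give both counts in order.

For ◇□¬p:
s: successors {s, t, w, x, y}; □¬p there: s:F, t:F, w:F, x:T, y:T. ✓
t: successors {v, x}; □¬p there: v:F, x:T. ✓
u: successors {s, x, y}; □¬p there: s:F, x:T, y:T. ✓
v: successors {s, u, w, x}; □¬p there: s:F, u:F, w:F, x:T. ✓
w: successors {s, u, x, y}; □¬p there: s:F, u:F, x:T, y:T. ✓
x: successors {s, y}; □¬p there: s:F, y:T. ✓
y: successors {s, t}; □¬p there: s:F, t:F. ✗
— 6 worlds.
For ◇◇¬p:
s: successors {s, t, w, x, y}; ◇¬p there: s:T, t:T, w:T, x:T, y:T. ✓
t: successors {v, x}; ◇¬p there: v:T, x:T. ✓
u: successors {s, x, y}; ◇¬p there: s:T, x:T, y:T. ✓
v: successors {s, u, w, x}; ◇¬p there: s:T, u:T, w:T, x:T. ✓
w: successors {s, u, x, y}; ◇¬p there: s:T, u:T, x:T, y:T. ✓
x: successors {s, y}; ◇¬p there: s:T, y:T. ✓
y: successors {s, t}; ◇¬p there: s:T, t:T. ✓
— 7 worlds.

6 and 7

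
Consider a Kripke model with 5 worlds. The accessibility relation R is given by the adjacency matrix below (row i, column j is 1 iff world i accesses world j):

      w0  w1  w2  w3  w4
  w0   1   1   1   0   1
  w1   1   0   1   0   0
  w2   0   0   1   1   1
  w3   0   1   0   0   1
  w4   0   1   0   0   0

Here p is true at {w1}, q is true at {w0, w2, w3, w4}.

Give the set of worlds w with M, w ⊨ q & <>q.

{w0, w2, w3}

w0: q is T, <>q is T. ✓
w1: q is F, <>q is T. ✗
w2: q is T, <>q is T. ✓
w3: q is T, <>q is T. ✓
w4: q is T, <>q is F. ✗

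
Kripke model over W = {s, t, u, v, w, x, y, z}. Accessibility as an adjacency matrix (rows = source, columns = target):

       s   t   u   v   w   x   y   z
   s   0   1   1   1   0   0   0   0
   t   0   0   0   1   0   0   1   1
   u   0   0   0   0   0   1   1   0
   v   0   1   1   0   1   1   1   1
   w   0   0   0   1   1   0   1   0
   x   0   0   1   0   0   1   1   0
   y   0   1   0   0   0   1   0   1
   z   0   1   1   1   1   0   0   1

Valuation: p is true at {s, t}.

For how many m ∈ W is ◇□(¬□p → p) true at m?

s: successors {t, u, v}; □(¬□p → p) there: t:F, u:F, v:F. ✗
t: successors {v, y, z}; □(¬□p → p) there: v:F, y:F, z:F. ✗
u: successors {x, y}; □(¬□p → p) there: x:F, y:F. ✗
v: successors {t, u, w, x, y, z}; □(¬□p → p) there: t:F, u:F, w:F, x:F, y:F, z:F. ✗
w: successors {v, w, y}; □(¬□p → p) there: v:F, w:F, y:F. ✗
x: successors {u, x, y}; □(¬□p → p) there: u:F, x:F, y:F. ✗
y: successors {t, x, z}; □(¬□p → p) there: t:F, x:F, z:F. ✗
z: successors {t, u, v, w, z}; □(¬□p → p) there: t:F, u:F, v:F, w:F, z:F. ✗
Satisfying worlds: ∅.

0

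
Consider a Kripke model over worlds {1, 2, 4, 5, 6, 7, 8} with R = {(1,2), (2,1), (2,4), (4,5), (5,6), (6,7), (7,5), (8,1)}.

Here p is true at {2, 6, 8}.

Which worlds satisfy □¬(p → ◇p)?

{1, 5}

1: successors {2}; ¬(p → ◇p) there: 2:T. ✓
2: successors {1, 4}; ¬(p → ◇p) there: 1:F, 4:F. ✗
4: successors {5}; ¬(p → ◇p) there: 5:F. ✗
5: successors {6}; ¬(p → ◇p) there: 6:T. ✓
6: successors {7}; ¬(p → ◇p) there: 7:F. ✗
7: successors {5}; ¬(p → ◇p) there: 5:F. ✗
8: successors {1}; ¬(p → ◇p) there: 1:F. ✗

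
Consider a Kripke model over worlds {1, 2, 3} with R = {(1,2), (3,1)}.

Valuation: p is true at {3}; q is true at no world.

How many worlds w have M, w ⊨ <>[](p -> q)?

1: successors {2}; [](p -> q) there: 2:T. ✓
2: no successors, so <>[](p -> q) fails. ✗
3: successors {1}; [](p -> q) there: 1:T. ✓
Satisfying worlds: {1, 3}.

2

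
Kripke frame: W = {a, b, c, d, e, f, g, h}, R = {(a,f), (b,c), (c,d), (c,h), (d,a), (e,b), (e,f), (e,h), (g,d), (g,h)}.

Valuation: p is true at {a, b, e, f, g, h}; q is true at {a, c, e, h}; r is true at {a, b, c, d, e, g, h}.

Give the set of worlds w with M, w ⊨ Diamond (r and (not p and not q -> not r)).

a: successors {f}; r and (not p and not q -> not r) there: f:F. ✗
b: successors {c}; r and (not p and not q -> not r) there: c:T. ✓
c: successors {d, h}; r and (not p and not q -> not r) there: d:F, h:T. ✓
d: successors {a}; r and (not p and not q -> not r) there: a:T. ✓
e: successors {b, f, h}; r and (not p and not q -> not r) there: b:T, f:F, h:T. ✓
f: no successors, so Diamond (r and (not p and not q -> not r)) fails. ✗
g: successors {d, h}; r and (not p and not q -> not r) there: d:F, h:T. ✓
h: no successors, so Diamond (r and (not p and not q -> not r)) fails. ✗

{b, c, d, e, g}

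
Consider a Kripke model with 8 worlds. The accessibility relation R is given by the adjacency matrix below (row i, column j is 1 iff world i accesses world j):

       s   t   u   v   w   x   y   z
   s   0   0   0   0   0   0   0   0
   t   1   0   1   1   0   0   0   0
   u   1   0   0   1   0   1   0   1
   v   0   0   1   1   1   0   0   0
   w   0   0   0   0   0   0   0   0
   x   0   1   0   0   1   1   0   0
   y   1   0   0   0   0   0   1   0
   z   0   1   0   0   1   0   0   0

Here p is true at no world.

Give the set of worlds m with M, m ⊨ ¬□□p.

s: □□p is T. ✗
t: □□p is F. ✓
u: □□p is F. ✓
v: □□p is F. ✓
w: □□p is T. ✗
x: □□p is F. ✓
y: □□p is F. ✓
z: □□p is F. ✓

{t, u, v, x, y, z}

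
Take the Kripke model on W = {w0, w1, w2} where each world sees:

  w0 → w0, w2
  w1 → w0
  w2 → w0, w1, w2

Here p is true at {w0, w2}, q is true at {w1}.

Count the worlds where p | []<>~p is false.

1

w0: p is T, []<>~p is F. ✓
w1: p is F, []<>~p is F. ✗
w2: p is T, []<>~p is F. ✓
Satisfying worlds: {w0, w2}.
So p | []<>~p fails at the other 1 world.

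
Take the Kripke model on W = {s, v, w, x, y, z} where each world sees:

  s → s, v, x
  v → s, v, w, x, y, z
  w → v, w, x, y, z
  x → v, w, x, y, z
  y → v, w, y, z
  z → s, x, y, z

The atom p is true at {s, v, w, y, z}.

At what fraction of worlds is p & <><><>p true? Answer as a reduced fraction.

s: p is T, <><><>p is T. ✓
v: p is T, <><><>p is T. ✓
w: p is T, <><><>p is T. ✓
x: p is F, <><><>p is T. ✗
y: p is T, <><><>p is T. ✓
z: p is T, <><><>p is T. ✓
That's 5 of 6 worlds, so 5/6.

5/6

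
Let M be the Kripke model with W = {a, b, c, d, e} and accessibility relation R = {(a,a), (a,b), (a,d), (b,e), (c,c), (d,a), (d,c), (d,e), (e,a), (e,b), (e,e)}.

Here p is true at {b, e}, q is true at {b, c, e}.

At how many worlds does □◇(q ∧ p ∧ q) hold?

3

a: successors {a, b, d}; ◇(q ∧ p ∧ q) there: a:T, b:T, d:T. ✓
b: successors {e}; ◇(q ∧ p ∧ q) there: e:T. ✓
c: successors {c}; ◇(q ∧ p ∧ q) there: c:F. ✗
d: successors {a, c, e}; ◇(q ∧ p ∧ q) there: a:T, c:F, e:T. ✗
e: successors {a, b, e}; ◇(q ∧ p ∧ q) there: a:T, b:T, e:T. ✓
Satisfying worlds: {a, b, e}.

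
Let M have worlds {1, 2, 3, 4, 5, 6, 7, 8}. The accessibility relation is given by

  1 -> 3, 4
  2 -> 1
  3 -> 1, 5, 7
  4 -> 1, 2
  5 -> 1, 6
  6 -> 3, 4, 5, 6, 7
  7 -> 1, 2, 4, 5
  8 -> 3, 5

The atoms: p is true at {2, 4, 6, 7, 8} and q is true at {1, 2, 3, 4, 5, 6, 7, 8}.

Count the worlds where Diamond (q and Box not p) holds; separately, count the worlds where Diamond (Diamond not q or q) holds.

For Diamond (q and Box not p):
1: successors {3, 4}; q and Box not p there: 3:F, 4:F. ✗
2: successors {1}; q and Box not p there: 1:F. ✗
3: successors {1, 5, 7}; q and Box not p there: 1:F, 5:F, 7:F. ✗
4: successors {1, 2}; q and Box not p there: 1:F, 2:T. ✓
5: successors {1, 6}; q and Box not p there: 1:F, 6:F. ✗
6: successors {3, 4, 5, 6, 7}; q and Box not p there: 3:F, 4:F, 5:F, 6:F, 7:F. ✗
7: successors {1, 2, 4, 5}; q and Box not p there: 1:F, 2:T, 4:F, 5:F. ✓
8: successors {3, 5}; q and Box not p there: 3:F, 5:F. ✗
— 2 worlds.
For Diamond (Diamond not q or q):
1: successors {3, 4}; Diamond not q or q there: 3:T, 4:T. ✓
2: successors {1}; Diamond not q or q there: 1:T. ✓
3: successors {1, 5, 7}; Diamond not q or q there: 1:T, 5:T, 7:T. ✓
4: successors {1, 2}; Diamond not q or q there: 1:T, 2:T. ✓
5: successors {1, 6}; Diamond not q or q there: 1:T, 6:T. ✓
6: successors {3, 4, 5, 6, 7}; Diamond not q or q there: 3:T, 4:T, 5:T, 6:T, 7:T. ✓
7: successors {1, 2, 4, 5}; Diamond not q or q there: 1:T, 2:T, 4:T, 5:T. ✓
8: successors {3, 5}; Diamond not q or q there: 3:T, 5:T. ✓
— 8 worlds.

2 and 8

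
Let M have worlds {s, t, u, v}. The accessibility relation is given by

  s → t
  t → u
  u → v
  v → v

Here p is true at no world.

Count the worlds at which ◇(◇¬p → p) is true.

0

s: successors {t}; ◇¬p → p there: t:F. ✗
t: successors {u}; ◇¬p → p there: u:F. ✗
u: successors {v}; ◇¬p → p there: v:F. ✗
v: successors {v}; ◇¬p → p there: v:F. ✗
Satisfying worlds: ∅.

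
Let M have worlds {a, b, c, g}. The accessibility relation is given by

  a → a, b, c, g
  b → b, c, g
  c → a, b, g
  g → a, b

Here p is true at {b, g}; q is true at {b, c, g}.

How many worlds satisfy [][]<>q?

a: successors {a, b, c, g}; []<>q there: a:T, b:T, c:T, g:T. ✓
b: successors {b, c, g}; []<>q there: b:T, c:T, g:T. ✓
c: successors {a, b, g}; []<>q there: a:T, b:T, g:T. ✓
g: successors {a, b}; []<>q there: a:T, b:T. ✓
Satisfying worlds: {a, b, c, g}.

4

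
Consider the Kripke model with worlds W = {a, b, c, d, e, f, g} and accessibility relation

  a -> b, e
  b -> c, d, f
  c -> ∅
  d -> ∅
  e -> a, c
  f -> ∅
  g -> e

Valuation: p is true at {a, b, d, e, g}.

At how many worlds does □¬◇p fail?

a: successors {b, e}; ¬◇p there: b:F, e:F. ✗
b: successors {c, d, f}; ¬◇p there: c:T, d:T, f:T. ✓
c: no successors, so □¬◇p holds vacuously. ✓
d: no successors, so □¬◇p holds vacuously. ✓
e: successors {a, c}; ¬◇p there: a:F, c:T. ✗
f: no successors, so □¬◇p holds vacuously. ✓
g: successors {e}; ¬◇p there: e:F. ✗
Satisfying worlds: {b, c, d, f}.
So □¬◇p fails at the other 3 worlds.

3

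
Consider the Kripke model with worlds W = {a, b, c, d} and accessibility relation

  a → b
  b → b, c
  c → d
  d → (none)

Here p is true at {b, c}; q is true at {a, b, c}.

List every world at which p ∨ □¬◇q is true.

{b, c, d}

a: p is F, □¬◇q is F. ✗
b: p is T, □¬◇q is F. ✓
c: p is T, □¬◇q is T. ✓
d: p is F, □¬◇q is T. ✓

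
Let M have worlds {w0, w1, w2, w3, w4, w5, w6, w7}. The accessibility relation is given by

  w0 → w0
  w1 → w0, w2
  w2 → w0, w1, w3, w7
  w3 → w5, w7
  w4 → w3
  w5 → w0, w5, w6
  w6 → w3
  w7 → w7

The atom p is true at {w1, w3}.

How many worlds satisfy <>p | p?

5

w0: <>p is F, p is F. ✗
w1: <>p is F, p is T. ✓
w2: <>p is T, p is F. ✓
w3: <>p is F, p is T. ✓
w4: <>p is T, p is F. ✓
w5: <>p is F, p is F. ✗
w6: <>p is T, p is F. ✓
w7: <>p is F, p is F. ✗
Satisfying worlds: {w1, w2, w3, w4, w6}.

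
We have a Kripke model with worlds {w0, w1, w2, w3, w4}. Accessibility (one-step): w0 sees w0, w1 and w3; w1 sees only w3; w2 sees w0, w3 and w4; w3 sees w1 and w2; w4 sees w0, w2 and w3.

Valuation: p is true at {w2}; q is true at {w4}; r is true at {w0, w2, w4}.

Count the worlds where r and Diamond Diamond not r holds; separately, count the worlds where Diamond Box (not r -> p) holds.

3 and 0

For r and Diamond Diamond not r:
w0: r is T, Diamond Diamond not r is T. ✓
w1: r is F, Diamond Diamond not r is T. ✗
w2: r is T, Diamond Diamond not r is T. ✓
w3: r is F, Diamond Diamond not r is T. ✗
w4: r is T, Diamond Diamond not r is T. ✓
— 3 worlds.
For Diamond Box (not r -> p):
w0: successors {w0, w1, w3}; Box (not r -> p) there: w0:F, w1:F, w3:F. ✗
w1: successors {w3}; Box (not r -> p) there: w3:F. ✗
w2: successors {w0, w3, w4}; Box (not r -> p) there: w0:F, w3:F, w4:F. ✗
w3: successors {w1, w2}; Box (not r -> p) there: w1:F, w2:F. ✗
w4: successors {w0, w2, w3}; Box (not r -> p) there: w0:F, w2:F, w3:F. ✗
— 0 worlds.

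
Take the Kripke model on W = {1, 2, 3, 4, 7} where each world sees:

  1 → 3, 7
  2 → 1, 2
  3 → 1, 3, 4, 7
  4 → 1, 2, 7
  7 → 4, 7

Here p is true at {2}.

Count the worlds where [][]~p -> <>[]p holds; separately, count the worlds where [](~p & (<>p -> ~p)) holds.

For [][]~p -> <>[]p:
1: [][]~p is T, <>[]p is F. ✗
2: [][]~p is F, <>[]p is F. ✓
3: [][]~p is F, <>[]p is F. ✓
4: [][]~p is F, <>[]p is F. ✓
7: [][]~p is F, <>[]p is F. ✓
— 4 worlds.
For [](~p & (<>p -> ~p)):
1: successors {3, 7}; ~p & (<>p -> ~p) there: 3:T, 7:T. ✓
2: successors {1, 2}; ~p & (<>p -> ~p) there: 1:T, 2:F. ✗
3: successors {1, 3, 4, 7}; ~p & (<>p -> ~p) there: 1:T, 3:T, 4:T, 7:T. ✓
4: successors {1, 2, 7}; ~p & (<>p -> ~p) there: 1:T, 2:F, 7:T. ✗
7: successors {4, 7}; ~p & (<>p -> ~p) there: 4:T, 7:T. ✓
— 3 worlds.

4 and 3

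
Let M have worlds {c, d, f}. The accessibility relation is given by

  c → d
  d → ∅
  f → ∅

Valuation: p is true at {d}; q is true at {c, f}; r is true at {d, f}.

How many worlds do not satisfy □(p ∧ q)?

c: successors {d}; p ∧ q there: d:F. ✗
d: no successors, so □(p ∧ q) holds vacuously. ✓
f: no successors, so □(p ∧ q) holds vacuously. ✓
Satisfying worlds: {d, f}.
So □(p ∧ q) fails at the other 1 world.

1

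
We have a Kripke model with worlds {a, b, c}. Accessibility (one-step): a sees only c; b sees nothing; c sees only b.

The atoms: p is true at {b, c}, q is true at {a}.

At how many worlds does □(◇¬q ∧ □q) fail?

a: successors {c}; ◇¬q ∧ □q there: c:F. ✗
b: no successors, so □(◇¬q ∧ □q) holds vacuously. ✓
c: successors {b}; ◇¬q ∧ □q there: b:F. ✗
Satisfying worlds: {b}.
So □(◇¬q ∧ □q) fails at the other 2 worlds.

2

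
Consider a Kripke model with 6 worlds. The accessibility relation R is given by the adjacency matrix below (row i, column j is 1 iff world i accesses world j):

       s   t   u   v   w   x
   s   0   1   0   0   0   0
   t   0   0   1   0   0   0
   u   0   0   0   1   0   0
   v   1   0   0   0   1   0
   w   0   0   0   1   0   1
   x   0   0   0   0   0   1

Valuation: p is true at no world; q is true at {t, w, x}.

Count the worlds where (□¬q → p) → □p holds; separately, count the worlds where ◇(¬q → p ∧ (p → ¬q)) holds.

2 and 4

For (□¬q → p) → □p:
s: □¬q → p is T, □p is F. ✗
t: □¬q → p is F, □p is F. ✓
u: □¬q → p is F, □p is F. ✓
v: □¬q → p is T, □p is F. ✗
w: □¬q → p is T, □p is F. ✗
x: □¬q → p is T, □p is F. ✗
— 2 worlds.
For ◇(¬q → p ∧ (p → ¬q)):
s: successors {t}; ¬q → p ∧ (p → ¬q) there: t:T. ✓
t: successors {u}; ¬q → p ∧ (p → ¬q) there: u:F. ✗
u: successors {v}; ¬q → p ∧ (p → ¬q) there: v:F. ✗
v: successors {s, w}; ¬q → p ∧ (p → ¬q) there: s:F, w:T. ✓
w: successors {v, x}; ¬q → p ∧ (p → ¬q) there: v:F, x:T. ✓
x: successors {x}; ¬q → p ∧ (p → ¬q) there: x:T. ✓
— 4 worlds.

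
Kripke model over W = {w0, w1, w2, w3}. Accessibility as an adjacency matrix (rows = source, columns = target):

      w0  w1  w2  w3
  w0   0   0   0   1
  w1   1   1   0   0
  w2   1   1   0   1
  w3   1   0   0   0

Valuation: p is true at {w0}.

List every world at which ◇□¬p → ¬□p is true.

{w0, w1, w2}

w0: ◇□¬p is F, ¬□p is T. ✓
w1: ◇□¬p is T, ¬□p is T. ✓
w2: ◇□¬p is T, ¬□p is T. ✓
w3: ◇□¬p is T, ¬□p is F. ✗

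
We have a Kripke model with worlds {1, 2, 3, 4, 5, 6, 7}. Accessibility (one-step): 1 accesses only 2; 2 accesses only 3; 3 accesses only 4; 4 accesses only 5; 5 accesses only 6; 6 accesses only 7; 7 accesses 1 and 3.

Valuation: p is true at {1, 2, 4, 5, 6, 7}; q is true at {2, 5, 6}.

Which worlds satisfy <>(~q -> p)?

{1, 3, 4, 5, 6, 7}

1: successors {2}; ~q -> p there: 2:T. ✓
2: successors {3}; ~q -> p there: 3:F. ✗
3: successors {4}; ~q -> p there: 4:T. ✓
4: successors {5}; ~q -> p there: 5:T. ✓
5: successors {6}; ~q -> p there: 6:T. ✓
6: successors {7}; ~q -> p there: 7:T. ✓
7: successors {1, 3}; ~q -> p there: 1:T, 3:F. ✓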